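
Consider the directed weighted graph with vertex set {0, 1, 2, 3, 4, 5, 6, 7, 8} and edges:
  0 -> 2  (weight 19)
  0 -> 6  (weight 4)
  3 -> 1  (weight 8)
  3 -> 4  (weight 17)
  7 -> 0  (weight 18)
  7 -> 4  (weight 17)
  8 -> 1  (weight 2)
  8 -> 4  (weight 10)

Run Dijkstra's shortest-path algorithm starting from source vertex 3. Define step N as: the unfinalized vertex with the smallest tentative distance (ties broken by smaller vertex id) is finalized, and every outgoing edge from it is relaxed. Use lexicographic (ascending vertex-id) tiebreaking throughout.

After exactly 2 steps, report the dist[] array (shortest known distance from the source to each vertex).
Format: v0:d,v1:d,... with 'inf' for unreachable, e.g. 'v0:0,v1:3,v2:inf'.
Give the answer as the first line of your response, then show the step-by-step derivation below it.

v0:inf,v1:8,v2:inf,v3:0,v4:17,v5:inf,v6:inf,v7:inf,v8:inf

step 1: dist = v0:inf,v1:8,v2:inf,v3:0,v4:17,v5:inf,v6:inf,v7:inf,v8:inf
step 2: dist = v0:inf,v1:8,v2:inf,v3:0,v4:17,v5:inf,v6:inf,v7:inf,v8:inf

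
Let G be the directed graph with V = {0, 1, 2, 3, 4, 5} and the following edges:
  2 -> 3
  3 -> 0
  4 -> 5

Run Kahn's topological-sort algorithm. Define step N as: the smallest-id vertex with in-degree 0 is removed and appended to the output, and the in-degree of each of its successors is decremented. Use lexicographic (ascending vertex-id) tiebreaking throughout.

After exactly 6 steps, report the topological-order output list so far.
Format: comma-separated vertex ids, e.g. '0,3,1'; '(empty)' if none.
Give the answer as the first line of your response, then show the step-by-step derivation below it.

1,2,3,0,4,5

step 1: output 1; order=[1]; indeg=(1,0,0,1,0,1)
step 2: output 2; order=[1,2]; indeg=(1,0,0,0,0,1)
step 3: output 3; order=[1,2,3]; indeg=(0,0,0,0,0,1)
step 4: output 0; order=[1,2,3,0]; indeg=(0,0,0,0,0,1)
step 5: output 4; order=[1,2,3,0,4]; indeg=(0,0,0,0,0,0)
step 6: output 5; order=[1,2,3,0,4,5]; indeg=(0,0,0,0,0,0)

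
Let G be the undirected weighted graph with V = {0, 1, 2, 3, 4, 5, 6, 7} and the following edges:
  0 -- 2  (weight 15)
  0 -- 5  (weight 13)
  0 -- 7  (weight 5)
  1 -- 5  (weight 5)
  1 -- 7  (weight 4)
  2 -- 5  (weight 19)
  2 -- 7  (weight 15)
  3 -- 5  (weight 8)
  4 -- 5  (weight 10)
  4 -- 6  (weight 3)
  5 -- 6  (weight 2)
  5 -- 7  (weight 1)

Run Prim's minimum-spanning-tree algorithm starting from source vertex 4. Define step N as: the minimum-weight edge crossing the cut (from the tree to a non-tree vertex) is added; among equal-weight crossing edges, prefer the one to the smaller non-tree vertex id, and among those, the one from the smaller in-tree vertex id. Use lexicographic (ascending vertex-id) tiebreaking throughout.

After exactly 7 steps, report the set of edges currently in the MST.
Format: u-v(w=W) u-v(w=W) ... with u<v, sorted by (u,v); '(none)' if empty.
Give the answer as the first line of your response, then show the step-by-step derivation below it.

0-2(w=15) 0-7(w=5) 1-7(w=4) 3-5(w=8) 4-6(w=3) 5-6(w=2) 5-7(w=1)

step 1: add edge 4-6 (w=3); MST = {4-6(w=3)}
step 2: add edge 5-6 (w=2); MST = {4-6(w=3) 5-6(w=2)}
step 3: add edge 5-7 (w=1); MST = {4-6(w=3) 5-6(w=2) 5-7(w=1)}
step 4: add edge 1-7 (w=4); MST = {1-7(w=4) 4-6(w=3) 5-6(w=2) 5-7(w=1)}
step 5: add edge 0-7 (w=5); MST = {0-7(w=5) 1-7(w=4) 4-6(w=3) 5-6(w=2) 5-7(w=1)}
step 6: add edge 3-5 (w=8); MST = {0-7(w=5) 1-7(w=4) 3-5(w=8) 4-6(w=3) 5-6(w=2) 5-7(w=1)}
step 7: add edge 0-2 (w=15); MST = {0-2(w=15) 0-7(w=5) 1-7(w=4) 3-5(w=8) 4-6(w=3) 5-6(w=2) 5-7(w=1)}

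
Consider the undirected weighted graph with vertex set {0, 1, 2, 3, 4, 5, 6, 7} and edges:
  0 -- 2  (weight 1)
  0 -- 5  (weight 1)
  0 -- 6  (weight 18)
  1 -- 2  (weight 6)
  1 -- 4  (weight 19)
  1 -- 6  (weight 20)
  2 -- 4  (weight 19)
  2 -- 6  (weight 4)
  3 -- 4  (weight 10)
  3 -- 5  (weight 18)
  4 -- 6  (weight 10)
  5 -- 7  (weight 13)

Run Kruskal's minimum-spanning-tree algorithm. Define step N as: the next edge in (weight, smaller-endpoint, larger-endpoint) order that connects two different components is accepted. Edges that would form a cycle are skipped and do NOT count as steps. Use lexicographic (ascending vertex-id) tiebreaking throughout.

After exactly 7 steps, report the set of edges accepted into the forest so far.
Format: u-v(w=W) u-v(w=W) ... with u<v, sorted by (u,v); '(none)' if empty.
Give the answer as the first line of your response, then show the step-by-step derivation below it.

0-2(w=1) 0-5(w=1) 1-2(w=6) 2-6(w=4) 3-4(w=10) 4-6(w=10) 5-7(w=13)

step 1: add edge 0-2 (w=1); MST = {0-2(w=1)}
step 2: add edge 0-5 (w=1); MST = {0-2(w=1) 0-5(w=1)}
step 3: add edge 2-6 (w=4); MST = {0-2(w=1) 0-5(w=1) 2-6(w=4)}
step 4: add edge 1-2 (w=6); MST = {0-2(w=1) 0-5(w=1) 1-2(w=6) 2-6(w=4)}
step 5: add edge 3-4 (w=10); MST = {0-2(w=1) 0-5(w=1) 1-2(w=6) 2-6(w=4) 3-4(w=10)}
step 6: add edge 4-6 (w=10); MST = {0-2(w=1) 0-5(w=1) 1-2(w=6) 2-6(w=4) 3-4(w=10) 4-6(w=10)}
step 7: add edge 5-7 (w=13); MST = {0-2(w=1) 0-5(w=1) 1-2(w=6) 2-6(w=4) 3-4(w=10) 4-6(w=10) 5-7(w=13)}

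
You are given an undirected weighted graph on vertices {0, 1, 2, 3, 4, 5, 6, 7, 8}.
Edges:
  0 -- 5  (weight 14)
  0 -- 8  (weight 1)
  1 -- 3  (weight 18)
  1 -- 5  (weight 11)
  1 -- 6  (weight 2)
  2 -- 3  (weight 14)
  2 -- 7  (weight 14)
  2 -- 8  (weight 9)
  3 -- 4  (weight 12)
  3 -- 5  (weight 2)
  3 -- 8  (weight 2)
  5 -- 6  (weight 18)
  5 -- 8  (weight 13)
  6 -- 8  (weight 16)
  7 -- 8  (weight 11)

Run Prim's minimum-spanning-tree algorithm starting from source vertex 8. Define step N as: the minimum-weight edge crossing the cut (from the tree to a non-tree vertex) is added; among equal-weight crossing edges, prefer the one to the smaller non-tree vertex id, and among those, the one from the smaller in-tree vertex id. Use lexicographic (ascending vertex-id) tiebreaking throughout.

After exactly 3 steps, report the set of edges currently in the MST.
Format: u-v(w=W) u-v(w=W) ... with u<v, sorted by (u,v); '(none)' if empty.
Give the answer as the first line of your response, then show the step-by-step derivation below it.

0-8(w=1) 3-5(w=2) 3-8(w=2)

step 1: add edge 0-8 (w=1); MST = {0-8(w=1)}
step 2: add edge 3-8 (w=2); MST = {0-8(w=1) 3-8(w=2)}
step 3: add edge 3-5 (w=2); MST = {0-8(w=1) 3-5(w=2) 3-8(w=2)}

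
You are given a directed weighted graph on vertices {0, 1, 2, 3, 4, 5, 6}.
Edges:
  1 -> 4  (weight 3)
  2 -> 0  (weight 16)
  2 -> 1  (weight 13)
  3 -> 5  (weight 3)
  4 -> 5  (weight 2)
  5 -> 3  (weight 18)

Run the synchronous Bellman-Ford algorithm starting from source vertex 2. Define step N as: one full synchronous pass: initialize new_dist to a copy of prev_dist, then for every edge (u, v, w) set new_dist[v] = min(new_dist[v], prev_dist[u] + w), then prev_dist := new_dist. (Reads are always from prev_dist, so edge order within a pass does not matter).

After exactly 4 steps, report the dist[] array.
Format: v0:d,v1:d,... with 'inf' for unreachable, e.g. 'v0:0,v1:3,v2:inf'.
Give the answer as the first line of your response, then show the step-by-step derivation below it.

v0:16,v1:13,v2:0,v3:36,v4:16,v5:18,v6:inf

step 1: dist = v0:16,v1:13,v2:0,v3:inf,v4:inf,v5:inf,v6:inf
step 2: dist = v0:16,v1:13,v2:0,v3:inf,v4:16,v5:inf,v6:inf
step 3: dist = v0:16,v1:13,v2:0,v3:inf,v4:16,v5:18,v6:inf
step 4: dist = v0:16,v1:13,v2:0,v3:36,v4:16,v5:18,v6:inf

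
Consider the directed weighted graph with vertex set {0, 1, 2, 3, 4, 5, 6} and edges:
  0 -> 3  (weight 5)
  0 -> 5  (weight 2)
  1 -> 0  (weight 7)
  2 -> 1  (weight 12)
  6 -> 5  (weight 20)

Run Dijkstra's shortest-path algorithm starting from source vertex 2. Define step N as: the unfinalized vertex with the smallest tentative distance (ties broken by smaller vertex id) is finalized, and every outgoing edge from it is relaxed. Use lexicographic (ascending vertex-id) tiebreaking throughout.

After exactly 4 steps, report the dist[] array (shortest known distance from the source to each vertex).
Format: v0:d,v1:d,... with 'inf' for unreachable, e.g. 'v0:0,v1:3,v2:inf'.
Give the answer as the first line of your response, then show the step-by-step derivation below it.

v0:19,v1:12,v2:0,v3:24,v4:inf,v5:21,v6:inf

step 1: dist = v0:inf,v1:12,v2:0,v3:inf,v4:inf,v5:inf,v6:inf
step 2: dist = v0:19,v1:12,v2:0,v3:inf,v4:inf,v5:inf,v6:inf
step 3: dist = v0:19,v1:12,v2:0,v3:24,v4:inf,v5:21,v6:inf
step 4: dist = v0:19,v1:12,v2:0,v3:24,v4:inf,v5:21,v6:inf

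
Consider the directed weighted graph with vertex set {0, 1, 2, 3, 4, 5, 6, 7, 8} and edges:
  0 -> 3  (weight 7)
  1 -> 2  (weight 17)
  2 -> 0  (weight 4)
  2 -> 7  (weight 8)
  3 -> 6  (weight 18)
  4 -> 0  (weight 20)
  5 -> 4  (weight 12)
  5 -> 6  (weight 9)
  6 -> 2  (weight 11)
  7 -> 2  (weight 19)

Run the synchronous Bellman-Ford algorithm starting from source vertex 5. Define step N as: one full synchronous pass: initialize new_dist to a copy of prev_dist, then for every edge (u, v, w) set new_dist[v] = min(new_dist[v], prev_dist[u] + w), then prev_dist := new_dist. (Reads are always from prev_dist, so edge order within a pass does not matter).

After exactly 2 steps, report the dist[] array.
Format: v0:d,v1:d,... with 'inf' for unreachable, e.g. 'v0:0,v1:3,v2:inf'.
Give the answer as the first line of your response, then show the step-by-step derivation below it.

v0:32,v1:inf,v2:20,v3:inf,v4:12,v5:0,v6:9,v7:inf,v8:inf

step 1: dist = v0:inf,v1:inf,v2:inf,v3:inf,v4:12,v5:0,v6:9,v7:inf,v8:inf
step 2: dist = v0:32,v1:inf,v2:20,v3:inf,v4:12,v5:0,v6:9,v7:inf,v8:inf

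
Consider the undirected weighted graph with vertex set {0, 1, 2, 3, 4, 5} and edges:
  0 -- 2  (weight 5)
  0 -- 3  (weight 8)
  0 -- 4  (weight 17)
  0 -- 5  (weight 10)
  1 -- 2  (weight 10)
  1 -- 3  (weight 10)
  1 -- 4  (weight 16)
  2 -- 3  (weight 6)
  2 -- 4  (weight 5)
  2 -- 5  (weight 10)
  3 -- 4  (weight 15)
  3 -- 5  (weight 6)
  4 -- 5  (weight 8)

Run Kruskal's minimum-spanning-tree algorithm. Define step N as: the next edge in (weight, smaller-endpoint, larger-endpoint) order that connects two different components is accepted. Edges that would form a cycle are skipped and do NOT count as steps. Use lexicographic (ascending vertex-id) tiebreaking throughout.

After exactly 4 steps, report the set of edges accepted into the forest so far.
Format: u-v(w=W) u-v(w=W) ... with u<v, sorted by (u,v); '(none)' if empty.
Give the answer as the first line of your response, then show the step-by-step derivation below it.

0-2(w=5) 2-3(w=6) 2-4(w=5) 3-5(w=6)

step 1: add edge 0-2 (w=5); MST = {0-2(w=5)}
step 2: add edge 2-4 (w=5); MST = {0-2(w=5) 2-4(w=5)}
step 3: add edge 2-3 (w=6); MST = {0-2(w=5) 2-3(w=6) 2-4(w=5)}
step 4: add edge 3-5 (w=6); MST = {0-2(w=5) 2-3(w=6) 2-4(w=5) 3-5(w=6)}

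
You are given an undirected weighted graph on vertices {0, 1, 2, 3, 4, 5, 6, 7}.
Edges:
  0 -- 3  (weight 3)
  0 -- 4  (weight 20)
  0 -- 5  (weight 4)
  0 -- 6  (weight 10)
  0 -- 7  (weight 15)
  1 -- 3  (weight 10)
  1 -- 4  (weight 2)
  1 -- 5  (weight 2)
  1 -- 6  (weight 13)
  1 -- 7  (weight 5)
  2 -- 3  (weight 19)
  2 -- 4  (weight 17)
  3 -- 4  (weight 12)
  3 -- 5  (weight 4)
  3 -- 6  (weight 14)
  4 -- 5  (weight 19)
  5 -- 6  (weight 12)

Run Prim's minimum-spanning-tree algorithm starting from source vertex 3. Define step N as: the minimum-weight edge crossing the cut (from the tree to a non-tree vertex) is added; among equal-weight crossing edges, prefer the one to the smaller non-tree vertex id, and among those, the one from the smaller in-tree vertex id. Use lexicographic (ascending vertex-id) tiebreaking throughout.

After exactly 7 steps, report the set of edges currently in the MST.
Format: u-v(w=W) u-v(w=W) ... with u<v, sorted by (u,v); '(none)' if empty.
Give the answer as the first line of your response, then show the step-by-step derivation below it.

0-3(w=3) 0-5(w=4) 0-6(w=10) 1-4(w=2) 1-5(w=2) 1-7(w=5) 2-4(w=17)

step 1: add edge 0-3 (w=3); MST = {0-3(w=3)}
step 2: add edge 0-5 (w=4); MST = {0-3(w=3) 0-5(w=4)}
step 3: add edge 1-5 (w=2); MST = {0-3(w=3) 0-5(w=4) 1-5(w=2)}
step 4: add edge 1-4 (w=2); MST = {0-3(w=3) 0-5(w=4) 1-4(w=2) 1-5(w=2)}
step 5: add edge 1-7 (w=5); MST = {0-3(w=3) 0-5(w=4) 1-4(w=2) 1-5(w=2) 1-7(w=5)}
step 6: add edge 0-6 (w=10); MST = {0-3(w=3) 0-5(w=4) 0-6(w=10) 1-4(w=2) 1-5(w=2) 1-7(w=5)}
step 7: add edge 2-4 (w=17); MST = {0-3(w=3) 0-5(w=4) 0-6(w=10) 1-4(w=2) 1-5(w=2) 1-7(w=5) 2-4(w=17)}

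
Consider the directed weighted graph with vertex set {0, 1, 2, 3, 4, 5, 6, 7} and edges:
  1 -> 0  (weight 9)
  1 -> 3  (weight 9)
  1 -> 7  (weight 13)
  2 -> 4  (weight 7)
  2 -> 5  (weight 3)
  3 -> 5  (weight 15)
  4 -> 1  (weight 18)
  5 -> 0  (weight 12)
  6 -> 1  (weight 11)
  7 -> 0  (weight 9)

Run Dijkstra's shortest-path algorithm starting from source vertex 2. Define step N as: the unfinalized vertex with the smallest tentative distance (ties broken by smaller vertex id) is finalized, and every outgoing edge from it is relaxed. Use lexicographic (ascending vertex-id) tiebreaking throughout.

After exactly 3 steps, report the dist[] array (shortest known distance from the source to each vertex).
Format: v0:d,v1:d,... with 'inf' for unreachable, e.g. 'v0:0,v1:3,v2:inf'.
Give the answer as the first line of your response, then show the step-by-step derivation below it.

v0:15,v1:25,v2:0,v3:inf,v4:7,v5:3,v6:inf,v7:inf

step 1: dist = v0:inf,v1:inf,v2:0,v3:inf,v4:7,v5:3,v6:inf,v7:inf
step 2: dist = v0:15,v1:inf,v2:0,v3:inf,v4:7,v5:3,v6:inf,v7:inf
step 3: dist = v0:15,v1:25,v2:0,v3:inf,v4:7,v5:3,v6:inf,v7:inf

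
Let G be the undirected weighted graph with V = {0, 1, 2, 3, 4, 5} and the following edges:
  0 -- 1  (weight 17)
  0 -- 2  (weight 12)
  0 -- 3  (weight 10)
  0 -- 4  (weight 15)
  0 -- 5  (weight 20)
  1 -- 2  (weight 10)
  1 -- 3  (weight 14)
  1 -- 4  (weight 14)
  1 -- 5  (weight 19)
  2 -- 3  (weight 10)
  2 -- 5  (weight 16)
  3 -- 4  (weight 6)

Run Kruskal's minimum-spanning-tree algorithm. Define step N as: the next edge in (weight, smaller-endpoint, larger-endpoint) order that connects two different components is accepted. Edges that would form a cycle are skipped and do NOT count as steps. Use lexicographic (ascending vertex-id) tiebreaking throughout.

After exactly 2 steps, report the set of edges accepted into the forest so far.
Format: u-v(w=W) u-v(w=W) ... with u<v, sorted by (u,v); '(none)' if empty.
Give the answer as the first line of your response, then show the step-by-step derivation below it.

0-3(w=10) 3-4(w=6)

step 1: add edge 3-4 (w=6); MST = {3-4(w=6)}
step 2: add edge 0-3 (w=10); MST = {0-3(w=10) 3-4(w=6)}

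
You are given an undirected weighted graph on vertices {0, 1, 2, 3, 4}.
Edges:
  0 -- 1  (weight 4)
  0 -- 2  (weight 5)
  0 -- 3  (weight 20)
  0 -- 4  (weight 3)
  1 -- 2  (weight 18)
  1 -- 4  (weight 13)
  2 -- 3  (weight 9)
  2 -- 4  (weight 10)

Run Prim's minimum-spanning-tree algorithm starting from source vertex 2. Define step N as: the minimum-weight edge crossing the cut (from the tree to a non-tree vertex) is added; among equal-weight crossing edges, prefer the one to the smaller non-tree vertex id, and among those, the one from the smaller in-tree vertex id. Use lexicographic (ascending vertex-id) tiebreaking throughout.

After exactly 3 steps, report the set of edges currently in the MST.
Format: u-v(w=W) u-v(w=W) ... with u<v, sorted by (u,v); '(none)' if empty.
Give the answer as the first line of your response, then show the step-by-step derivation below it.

0-1(w=4) 0-2(w=5) 0-4(w=3)

step 1: add edge 0-2 (w=5); MST = {0-2(w=5)}
step 2: add edge 0-4 (w=3); MST = {0-2(w=5) 0-4(w=3)}
step 3: add edge 0-1 (w=4); MST = {0-1(w=4) 0-2(w=5) 0-4(w=3)}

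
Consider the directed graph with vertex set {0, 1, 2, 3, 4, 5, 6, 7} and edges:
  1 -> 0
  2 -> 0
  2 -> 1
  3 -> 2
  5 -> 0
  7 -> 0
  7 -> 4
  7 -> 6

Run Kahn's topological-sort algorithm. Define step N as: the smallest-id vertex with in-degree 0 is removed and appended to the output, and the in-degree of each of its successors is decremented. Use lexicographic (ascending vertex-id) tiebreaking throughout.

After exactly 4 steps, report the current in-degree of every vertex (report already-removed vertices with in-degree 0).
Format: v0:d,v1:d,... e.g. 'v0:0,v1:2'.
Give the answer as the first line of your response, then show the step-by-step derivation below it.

v0:1,v1:0,v2:0,v3:0,v4:1,v5:0,v6:1,v7:0

step 1: output 3; order=[3]; indeg=(4,1,0,0,1,0,1,0)
step 2: output 2; order=[3,2]; indeg=(3,0,0,0,1,0,1,0)
step 3: output 1; order=[3,2,1]; indeg=(2,0,0,0,1,0,1,0)
step 4: output 5; order=[3,2,1,5]; indeg=(1,0,0,0,1,0,1,0)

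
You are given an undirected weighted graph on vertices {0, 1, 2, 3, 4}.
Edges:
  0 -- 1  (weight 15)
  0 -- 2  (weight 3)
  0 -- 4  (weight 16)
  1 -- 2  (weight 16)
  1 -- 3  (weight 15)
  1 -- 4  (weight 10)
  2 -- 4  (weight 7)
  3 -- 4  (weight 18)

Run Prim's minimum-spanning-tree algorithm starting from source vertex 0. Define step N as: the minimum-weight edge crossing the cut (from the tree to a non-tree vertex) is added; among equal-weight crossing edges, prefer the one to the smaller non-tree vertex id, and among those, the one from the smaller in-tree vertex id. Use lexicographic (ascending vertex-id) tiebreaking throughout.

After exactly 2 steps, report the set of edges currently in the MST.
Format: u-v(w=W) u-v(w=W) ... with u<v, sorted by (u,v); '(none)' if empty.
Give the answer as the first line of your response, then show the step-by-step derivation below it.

0-2(w=3) 2-4(w=7)

step 1: add edge 0-2 (w=3); MST = {0-2(w=3)}
step 2: add edge 2-4 (w=7); MST = {0-2(w=3) 2-4(w=7)}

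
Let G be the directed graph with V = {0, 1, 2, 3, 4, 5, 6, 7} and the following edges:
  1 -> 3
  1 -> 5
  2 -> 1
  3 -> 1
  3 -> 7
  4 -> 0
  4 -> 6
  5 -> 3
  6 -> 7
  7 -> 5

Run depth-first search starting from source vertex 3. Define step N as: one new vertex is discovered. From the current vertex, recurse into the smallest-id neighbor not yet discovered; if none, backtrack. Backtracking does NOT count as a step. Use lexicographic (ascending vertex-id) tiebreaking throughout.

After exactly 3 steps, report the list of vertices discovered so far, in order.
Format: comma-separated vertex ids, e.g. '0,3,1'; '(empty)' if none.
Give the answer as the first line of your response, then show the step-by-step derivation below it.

3,1,5

step 1: discover 3; path=3; order=3
step 2: discover 1; path=3>1; order=3,1
step 3: discover 5; path=3>1>5; order=3,1,5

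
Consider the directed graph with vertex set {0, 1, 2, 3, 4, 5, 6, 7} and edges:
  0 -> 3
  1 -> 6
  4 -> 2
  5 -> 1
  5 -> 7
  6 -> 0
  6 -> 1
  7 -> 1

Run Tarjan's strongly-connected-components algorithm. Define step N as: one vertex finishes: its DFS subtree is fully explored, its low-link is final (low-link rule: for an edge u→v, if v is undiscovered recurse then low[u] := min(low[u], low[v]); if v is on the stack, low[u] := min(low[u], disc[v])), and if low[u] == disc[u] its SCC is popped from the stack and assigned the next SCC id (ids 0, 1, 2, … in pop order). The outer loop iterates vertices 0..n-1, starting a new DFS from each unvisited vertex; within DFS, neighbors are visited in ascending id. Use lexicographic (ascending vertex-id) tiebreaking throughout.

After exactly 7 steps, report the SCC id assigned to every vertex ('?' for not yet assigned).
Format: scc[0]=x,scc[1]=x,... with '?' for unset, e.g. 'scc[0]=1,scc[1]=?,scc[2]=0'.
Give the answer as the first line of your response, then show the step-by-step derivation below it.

scc[0]=1,scc[1]=2,scc[2]=3,scc[3]=0,scc[4]=4,scc[5]=?,scc[6]=2,scc[7]=5

step 1: low=(low[0]=0,low[1]=?,low[2]=?,low[3]=1,low[4]=?,low[5]=?,low[6]=?,low[7]=?); scc=(scc[0]=?,scc[1]=?,scc[2]=?,scc[3]=0,scc[4]=?,scc[5]=?,scc[6]=?,scc[7]=?)
step 2: low=(low[0]=0,low[1]=?,low[2]=?,low[3]=1,low[4]=?,low[5]=?,low[6]=?,low[7]=?); scc=(scc[0]=1,scc[1]=?,scc[2]=?,scc[3]=0,scc[4]=?,scc[5]=?,scc[6]=?,scc[7]=?)
step 3: low=(low[0]=0,low[1]=2,low[2]=?,low[3]=1,low[4]=?,low[5]=?,low[6]=2,low[7]=?); scc=(scc[0]=1,scc[1]=?,scc[2]=?,scc[3]=0,scc[4]=?,scc[5]=?,scc[6]=?,scc[7]=?)
step 4: low=(low[0]=0,low[1]=2,low[2]=?,low[3]=1,low[4]=?,low[5]=?,low[6]=2,low[7]=?); scc=(scc[0]=1,scc[1]=2,scc[2]=?,scc[3]=0,scc[4]=?,scc[5]=?,scc[6]=2,scc[7]=?)
step 5: low=(low[0]=0,low[1]=2,low[2]=4,low[3]=1,low[4]=?,low[5]=?,low[6]=2,low[7]=?); scc=(scc[0]=1,scc[1]=2,scc[2]=3,scc[3]=0,scc[4]=?,scc[5]=?,scc[6]=2,scc[7]=?)
step 6: low=(low[0]=0,low[1]=2,low[2]=4,low[3]=1,low[4]=5,low[5]=?,low[6]=2,low[7]=?); scc=(scc[0]=1,scc[1]=2,scc[2]=3,scc[3]=0,scc[4]=4,scc[5]=?,scc[6]=2,scc[7]=?)
step 7: low=(low[0]=0,low[1]=2,low[2]=4,low[3]=1,low[4]=5,low[5]=6,low[6]=2,low[7]=7); scc=(scc[0]=1,scc[1]=2,scc[2]=3,scc[3]=0,scc[4]=4,scc[5]=?,scc[6]=2,scc[7]=5)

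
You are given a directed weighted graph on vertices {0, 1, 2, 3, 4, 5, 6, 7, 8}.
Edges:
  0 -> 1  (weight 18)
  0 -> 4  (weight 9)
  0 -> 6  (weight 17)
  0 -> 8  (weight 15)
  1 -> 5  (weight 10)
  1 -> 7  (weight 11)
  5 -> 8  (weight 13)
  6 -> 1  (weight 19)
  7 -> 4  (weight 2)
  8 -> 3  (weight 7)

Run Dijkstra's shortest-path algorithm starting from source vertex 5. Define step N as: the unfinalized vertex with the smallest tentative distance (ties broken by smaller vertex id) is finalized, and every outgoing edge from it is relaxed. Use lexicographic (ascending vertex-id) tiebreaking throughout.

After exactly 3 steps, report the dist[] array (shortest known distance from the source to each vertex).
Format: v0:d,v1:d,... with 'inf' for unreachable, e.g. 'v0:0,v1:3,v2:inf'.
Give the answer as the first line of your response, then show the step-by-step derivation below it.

v0:inf,v1:inf,v2:inf,v3:20,v4:inf,v5:0,v6:inf,v7:inf,v8:13

step 1: dist = v0:inf,v1:inf,v2:inf,v3:inf,v4:inf,v5:0,v6:inf,v7:inf,v8:13
step 2: dist = v0:inf,v1:inf,v2:inf,v3:20,v4:inf,v5:0,v6:inf,v7:inf,v8:13
step 3: dist = v0:inf,v1:inf,v2:inf,v3:20,v4:inf,v5:0,v6:inf,v7:inf,v8:13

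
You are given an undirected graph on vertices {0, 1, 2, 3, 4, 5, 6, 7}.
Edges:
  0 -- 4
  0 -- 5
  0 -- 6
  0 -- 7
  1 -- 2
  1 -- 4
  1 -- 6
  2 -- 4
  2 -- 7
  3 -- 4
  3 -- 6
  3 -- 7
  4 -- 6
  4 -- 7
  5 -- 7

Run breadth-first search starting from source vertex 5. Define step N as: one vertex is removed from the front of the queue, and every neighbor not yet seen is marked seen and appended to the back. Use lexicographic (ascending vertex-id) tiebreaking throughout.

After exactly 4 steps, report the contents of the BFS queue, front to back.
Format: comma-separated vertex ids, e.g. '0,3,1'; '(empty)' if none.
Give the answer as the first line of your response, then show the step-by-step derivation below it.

6,2,3,1

step 1: dequeue 5; queue=[0,7]; order=5
step 2: dequeue 0; queue=[7,4,6]; order=5,0
step 3: dequeue 7; queue=[4,6,2,3]; order=5,0,7
step 4: dequeue 4; queue=[6,2,3,1]; order=5,0,7,4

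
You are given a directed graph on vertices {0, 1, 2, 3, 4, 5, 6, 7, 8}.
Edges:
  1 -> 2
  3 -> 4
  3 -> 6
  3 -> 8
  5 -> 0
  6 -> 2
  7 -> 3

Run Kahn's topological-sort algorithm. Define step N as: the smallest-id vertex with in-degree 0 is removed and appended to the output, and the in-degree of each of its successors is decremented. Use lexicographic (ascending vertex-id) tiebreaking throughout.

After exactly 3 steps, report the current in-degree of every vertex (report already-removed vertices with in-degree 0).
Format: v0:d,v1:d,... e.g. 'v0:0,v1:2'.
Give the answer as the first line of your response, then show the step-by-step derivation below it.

v0:0,v1:0,v2:1,v3:1,v4:1,v5:0,v6:1,v7:0,v8:1

step 1: output 1; order=[1]; indeg=(1,0,1,1,1,0,1,0,1)
step 2: output 5; order=[1,5]; indeg=(0,0,1,1,1,0,1,0,1)
step 3: output 0; order=[1,5,0]; indeg=(0,0,1,1,1,0,1,0,1)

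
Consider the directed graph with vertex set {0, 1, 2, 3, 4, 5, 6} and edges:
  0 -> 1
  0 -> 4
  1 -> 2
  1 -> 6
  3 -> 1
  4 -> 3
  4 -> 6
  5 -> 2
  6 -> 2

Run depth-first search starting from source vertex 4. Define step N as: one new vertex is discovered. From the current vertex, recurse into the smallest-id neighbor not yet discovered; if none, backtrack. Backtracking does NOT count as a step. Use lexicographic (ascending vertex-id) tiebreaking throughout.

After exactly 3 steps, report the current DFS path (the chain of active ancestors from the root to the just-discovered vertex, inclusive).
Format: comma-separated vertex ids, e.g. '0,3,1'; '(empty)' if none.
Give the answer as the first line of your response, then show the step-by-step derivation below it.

4,3,1

step 1: discover 4; path=4; order=4
step 2: discover 3; path=4>3; order=4,3
step 3: discover 1; path=4>3>1; order=4,3,1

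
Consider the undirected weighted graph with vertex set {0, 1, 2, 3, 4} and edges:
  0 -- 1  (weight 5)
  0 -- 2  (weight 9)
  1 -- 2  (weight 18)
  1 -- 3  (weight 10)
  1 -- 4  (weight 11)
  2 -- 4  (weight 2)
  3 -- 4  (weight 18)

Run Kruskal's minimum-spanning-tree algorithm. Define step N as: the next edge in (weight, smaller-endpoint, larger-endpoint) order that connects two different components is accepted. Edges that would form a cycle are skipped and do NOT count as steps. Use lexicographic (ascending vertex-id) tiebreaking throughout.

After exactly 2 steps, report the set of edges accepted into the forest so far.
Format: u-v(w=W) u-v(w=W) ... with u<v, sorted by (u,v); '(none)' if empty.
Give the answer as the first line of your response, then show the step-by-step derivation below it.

0-1(w=5) 2-4(w=2)

step 1: add edge 2-4 (w=2); MST = {2-4(w=2)}
step 2: add edge 0-1 (w=5); MST = {0-1(w=5) 2-4(w=2)}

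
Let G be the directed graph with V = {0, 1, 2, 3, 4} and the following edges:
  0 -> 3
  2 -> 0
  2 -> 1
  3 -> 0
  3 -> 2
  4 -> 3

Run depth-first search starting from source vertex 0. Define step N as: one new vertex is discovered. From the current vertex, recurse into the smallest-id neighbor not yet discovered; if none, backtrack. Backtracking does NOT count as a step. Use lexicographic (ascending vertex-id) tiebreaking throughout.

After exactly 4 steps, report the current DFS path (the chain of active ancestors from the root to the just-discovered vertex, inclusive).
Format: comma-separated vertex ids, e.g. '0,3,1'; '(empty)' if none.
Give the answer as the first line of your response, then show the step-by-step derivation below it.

0,3,2,1

step 1: discover 0; path=0; order=0
step 2: discover 3; path=0>3; order=0,3
step 3: discover 2; path=0>3>2; order=0,3,2
step 4: discover 1; path=0>3>2>1; order=0,3,2,1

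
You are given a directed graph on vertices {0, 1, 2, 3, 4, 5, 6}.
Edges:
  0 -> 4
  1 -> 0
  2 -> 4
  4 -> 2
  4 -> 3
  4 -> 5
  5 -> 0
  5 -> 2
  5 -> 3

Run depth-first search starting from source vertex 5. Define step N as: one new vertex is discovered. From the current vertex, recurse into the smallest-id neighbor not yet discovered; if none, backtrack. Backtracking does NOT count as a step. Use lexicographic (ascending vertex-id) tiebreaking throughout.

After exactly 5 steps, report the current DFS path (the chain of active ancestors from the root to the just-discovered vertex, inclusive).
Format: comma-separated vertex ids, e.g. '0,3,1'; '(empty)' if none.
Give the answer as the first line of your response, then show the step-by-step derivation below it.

5,0,4,3

step 1: discover 5; path=5; order=5
step 2: discover 0; path=5>0; order=5,0
step 3: discover 4; path=5>0>4; order=5,0,4
step 4: discover 2; path=5>0>4>2; order=5,0,4,2
step 5: discover 3; path=5>0>4>3; order=5,0,4,2,3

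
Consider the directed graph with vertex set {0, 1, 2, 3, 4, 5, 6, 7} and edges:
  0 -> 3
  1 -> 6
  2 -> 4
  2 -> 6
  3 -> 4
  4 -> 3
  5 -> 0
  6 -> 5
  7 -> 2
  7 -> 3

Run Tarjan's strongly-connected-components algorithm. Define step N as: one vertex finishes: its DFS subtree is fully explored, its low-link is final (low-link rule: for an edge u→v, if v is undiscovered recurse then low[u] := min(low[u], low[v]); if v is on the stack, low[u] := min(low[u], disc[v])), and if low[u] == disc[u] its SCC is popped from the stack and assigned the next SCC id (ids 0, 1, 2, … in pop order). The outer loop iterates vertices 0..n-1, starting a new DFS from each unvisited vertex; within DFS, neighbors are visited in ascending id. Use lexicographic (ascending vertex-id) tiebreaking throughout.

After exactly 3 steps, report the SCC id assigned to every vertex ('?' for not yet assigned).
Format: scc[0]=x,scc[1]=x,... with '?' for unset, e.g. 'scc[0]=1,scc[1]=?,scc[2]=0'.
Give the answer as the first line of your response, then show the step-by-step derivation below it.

scc[0]=1,scc[1]=?,scc[2]=?,scc[3]=0,scc[4]=0,scc[5]=?,scc[6]=?,scc[7]=?

step 1: low=(low[0]=0,low[1]=?,low[2]=?,low[3]=1,low[4]=1,low[5]=?,low[6]=?,low[7]=?); scc=(scc[0]=?,scc[1]=?,scc[2]=?,scc[3]=?,scc[4]=?,scc[5]=?,scc[6]=?,scc[7]=?)
step 2: low=(low[0]=0,low[1]=?,low[2]=?,low[3]=1,low[4]=1,low[5]=?,low[6]=?,low[7]=?); scc=(scc[0]=?,scc[1]=?,scc[2]=?,scc[3]=0,scc[4]=0,scc[5]=?,scc[6]=?,scc[7]=?)
step 3: low=(low[0]=0,low[1]=?,low[2]=?,low[3]=1,low[4]=1,low[5]=?,low[6]=?,low[7]=?); scc=(scc[0]=1,scc[1]=?,scc[2]=?,scc[3]=0,scc[4]=0,scc[5]=?,scc[6]=?,scc[7]=?)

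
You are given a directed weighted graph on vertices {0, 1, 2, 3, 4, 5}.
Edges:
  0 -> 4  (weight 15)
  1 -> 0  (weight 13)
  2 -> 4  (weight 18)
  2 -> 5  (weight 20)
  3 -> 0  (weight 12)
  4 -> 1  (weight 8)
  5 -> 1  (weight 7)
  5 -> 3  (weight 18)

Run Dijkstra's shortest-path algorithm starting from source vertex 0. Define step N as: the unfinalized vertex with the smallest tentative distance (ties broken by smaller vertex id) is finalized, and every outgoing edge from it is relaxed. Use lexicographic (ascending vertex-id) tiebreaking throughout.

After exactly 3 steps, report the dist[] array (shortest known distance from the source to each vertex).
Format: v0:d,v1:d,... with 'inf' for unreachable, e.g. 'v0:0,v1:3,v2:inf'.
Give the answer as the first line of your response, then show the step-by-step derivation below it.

v0:0,v1:23,v2:inf,v3:inf,v4:15,v5:inf

step 1: dist = v0:0,v1:inf,v2:inf,v3:inf,v4:15,v5:inf
step 2: dist = v0:0,v1:23,v2:inf,v3:inf,v4:15,v5:inf
step 3: dist = v0:0,v1:23,v2:inf,v3:inf,v4:15,v5:inf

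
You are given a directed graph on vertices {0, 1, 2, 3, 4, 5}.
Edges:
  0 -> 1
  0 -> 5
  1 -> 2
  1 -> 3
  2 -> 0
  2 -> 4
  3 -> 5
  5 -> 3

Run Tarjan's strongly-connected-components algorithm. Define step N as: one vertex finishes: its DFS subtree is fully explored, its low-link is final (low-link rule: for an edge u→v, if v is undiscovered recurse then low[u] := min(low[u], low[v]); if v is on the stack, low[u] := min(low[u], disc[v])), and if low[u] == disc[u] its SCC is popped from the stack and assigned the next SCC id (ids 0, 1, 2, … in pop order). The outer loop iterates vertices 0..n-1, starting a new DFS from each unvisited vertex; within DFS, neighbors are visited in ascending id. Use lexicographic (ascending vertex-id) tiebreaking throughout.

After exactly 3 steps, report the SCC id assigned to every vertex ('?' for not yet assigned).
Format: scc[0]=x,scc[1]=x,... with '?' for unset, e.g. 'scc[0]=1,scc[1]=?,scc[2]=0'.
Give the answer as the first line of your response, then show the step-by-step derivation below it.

scc[0]=?,scc[1]=?,scc[2]=?,scc[3]=?,scc[4]=0,scc[5]=?

step 1: low=(low[0]=0,low[1]=1,low[2]=0,low[3]=?,low[4]=3,low[5]=?); scc=(scc[0]=?,scc[1]=?,scc[2]=?,scc[3]=?,scc[4]=0,scc[5]=?)
step 2: low=(low[0]=0,low[1]=1,low[2]=0,low[3]=?,low[4]=3,low[5]=?); scc=(scc[0]=?,scc[1]=?,scc[2]=?,scc[3]=?,scc[4]=0,scc[5]=?)
step 3: low=(low[0]=0,low[1]=0,low[2]=0,low[3]=4,low[4]=3,low[5]=4); scc=(scc[0]=?,scc[1]=?,scc[2]=?,scc[3]=?,scc[4]=0,scc[5]=?)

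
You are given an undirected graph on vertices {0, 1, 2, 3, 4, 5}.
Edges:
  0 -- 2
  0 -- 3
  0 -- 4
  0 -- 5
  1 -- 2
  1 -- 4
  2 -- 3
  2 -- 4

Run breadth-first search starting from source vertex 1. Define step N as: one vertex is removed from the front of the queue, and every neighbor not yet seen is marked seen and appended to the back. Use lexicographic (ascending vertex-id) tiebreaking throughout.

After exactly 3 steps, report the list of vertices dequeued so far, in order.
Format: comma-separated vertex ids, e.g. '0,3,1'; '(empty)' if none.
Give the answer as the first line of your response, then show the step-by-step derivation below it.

1,2,4

step 1: dequeue 1; queue=[2,4]; order=1
step 2: dequeue 2; queue=[4,0,3]; order=1,2
step 3: dequeue 4; queue=[0,3]; order=1,2,4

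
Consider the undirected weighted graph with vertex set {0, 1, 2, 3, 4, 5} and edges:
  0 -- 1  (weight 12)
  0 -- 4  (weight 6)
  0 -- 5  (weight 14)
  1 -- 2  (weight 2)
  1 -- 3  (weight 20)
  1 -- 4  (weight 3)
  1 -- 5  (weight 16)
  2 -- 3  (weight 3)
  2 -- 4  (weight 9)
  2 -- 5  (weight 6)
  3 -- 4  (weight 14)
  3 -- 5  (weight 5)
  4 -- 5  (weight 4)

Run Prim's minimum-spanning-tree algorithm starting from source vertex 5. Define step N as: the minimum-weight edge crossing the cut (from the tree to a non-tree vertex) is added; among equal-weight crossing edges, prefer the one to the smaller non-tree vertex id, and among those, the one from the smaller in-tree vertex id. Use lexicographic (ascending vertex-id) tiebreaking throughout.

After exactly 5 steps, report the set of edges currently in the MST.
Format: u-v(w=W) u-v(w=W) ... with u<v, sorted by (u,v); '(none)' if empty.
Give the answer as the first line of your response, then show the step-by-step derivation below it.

0-4(w=6) 1-2(w=2) 1-4(w=3) 2-3(w=3) 4-5(w=4)

step 1: add edge 4-5 (w=4); MST = {4-5(w=4)}
step 2: add edge 1-4 (w=3); MST = {1-4(w=3) 4-5(w=4)}
step 3: add edge 1-2 (w=2); MST = {1-2(w=2) 1-4(w=3) 4-5(w=4)}
step 4: add edge 2-3 (w=3); MST = {1-2(w=2) 1-4(w=3) 2-3(w=3) 4-5(w=4)}
step 5: add edge 0-4 (w=6); MST = {0-4(w=6) 1-2(w=2) 1-4(w=3) 2-3(w=3) 4-5(w=4)}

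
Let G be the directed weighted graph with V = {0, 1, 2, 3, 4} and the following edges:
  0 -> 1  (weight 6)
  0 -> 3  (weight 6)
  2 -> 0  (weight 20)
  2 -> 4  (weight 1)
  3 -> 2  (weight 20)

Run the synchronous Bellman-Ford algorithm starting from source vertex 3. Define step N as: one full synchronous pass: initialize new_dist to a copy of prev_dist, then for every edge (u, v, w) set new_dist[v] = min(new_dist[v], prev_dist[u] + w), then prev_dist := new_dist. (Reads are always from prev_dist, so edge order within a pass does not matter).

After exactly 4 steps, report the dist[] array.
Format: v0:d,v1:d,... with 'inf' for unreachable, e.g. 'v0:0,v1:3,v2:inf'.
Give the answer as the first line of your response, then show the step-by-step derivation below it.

v0:40,v1:46,v2:20,v3:0,v4:21

step 1: dist = v0:inf,v1:inf,v2:20,v3:0,v4:inf
step 2: dist = v0:40,v1:inf,v2:20,v3:0,v4:21
step 3: dist = v0:40,v1:46,v2:20,v3:0,v4:21
step 4: dist = v0:40,v1:46,v2:20,v3:0,v4:21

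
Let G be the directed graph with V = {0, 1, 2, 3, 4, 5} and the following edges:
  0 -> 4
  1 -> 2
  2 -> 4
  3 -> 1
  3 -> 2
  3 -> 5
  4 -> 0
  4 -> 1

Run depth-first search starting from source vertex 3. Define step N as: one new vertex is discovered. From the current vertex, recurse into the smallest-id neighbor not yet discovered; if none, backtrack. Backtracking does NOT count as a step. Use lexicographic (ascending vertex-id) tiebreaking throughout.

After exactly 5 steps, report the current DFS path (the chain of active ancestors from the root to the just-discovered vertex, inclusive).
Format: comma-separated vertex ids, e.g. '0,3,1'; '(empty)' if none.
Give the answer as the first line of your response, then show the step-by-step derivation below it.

3,1,2,4,0

step 1: discover 3; path=3; order=3
step 2: discover 1; path=3>1; order=3,1
step 3: discover 2; path=3>1>2; order=3,1,2
step 4: discover 4; path=3>1>2>4; order=3,1,2,4
step 5: discover 0; path=3>1>2>4>0; order=3,1,2,4,0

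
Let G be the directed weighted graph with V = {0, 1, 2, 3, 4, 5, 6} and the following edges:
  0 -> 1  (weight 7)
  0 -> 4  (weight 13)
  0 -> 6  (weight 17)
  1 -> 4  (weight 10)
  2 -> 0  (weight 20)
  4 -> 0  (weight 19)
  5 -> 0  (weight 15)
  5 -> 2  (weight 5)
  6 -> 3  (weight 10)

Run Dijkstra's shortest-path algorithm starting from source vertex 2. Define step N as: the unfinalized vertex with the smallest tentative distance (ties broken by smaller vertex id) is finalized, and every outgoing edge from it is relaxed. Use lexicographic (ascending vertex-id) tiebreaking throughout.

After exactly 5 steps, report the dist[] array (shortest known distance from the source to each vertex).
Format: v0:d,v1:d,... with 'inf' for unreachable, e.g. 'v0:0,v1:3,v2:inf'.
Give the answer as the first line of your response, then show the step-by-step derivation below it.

v0:20,v1:27,v2:0,v3:47,v4:33,v5:inf,v6:37

step 1: dist = v0:20,v1:inf,v2:0,v3:inf,v4:inf,v5:inf,v6:inf
step 2: dist = v0:20,v1:27,v2:0,v3:inf,v4:33,v5:inf,v6:37
step 3: dist = v0:20,v1:27,v2:0,v3:inf,v4:33,v5:inf,v6:37
step 4: dist = v0:20,v1:27,v2:0,v3:inf,v4:33,v5:inf,v6:37
step 5: dist = v0:20,v1:27,v2:0,v3:47,v4:33,v5:inf,v6:37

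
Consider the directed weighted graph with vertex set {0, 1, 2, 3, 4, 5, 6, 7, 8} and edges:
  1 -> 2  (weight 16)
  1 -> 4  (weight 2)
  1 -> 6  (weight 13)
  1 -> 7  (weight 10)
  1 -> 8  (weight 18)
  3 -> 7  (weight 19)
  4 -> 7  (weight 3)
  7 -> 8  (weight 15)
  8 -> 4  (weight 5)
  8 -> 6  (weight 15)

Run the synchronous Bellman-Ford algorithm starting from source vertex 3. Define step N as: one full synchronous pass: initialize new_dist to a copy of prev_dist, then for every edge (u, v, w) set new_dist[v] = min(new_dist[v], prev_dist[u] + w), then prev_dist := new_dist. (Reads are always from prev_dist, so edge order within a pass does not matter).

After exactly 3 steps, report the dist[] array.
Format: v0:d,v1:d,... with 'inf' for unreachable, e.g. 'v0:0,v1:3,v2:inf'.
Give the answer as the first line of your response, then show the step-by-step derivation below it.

v0:inf,v1:inf,v2:inf,v3:0,v4:39,v5:inf,v6:49,v7:19,v8:34

step 1: dist = v0:inf,v1:inf,v2:inf,v3:0,v4:inf,v5:inf,v6:inf,v7:19,v8:inf
step 2: dist = v0:inf,v1:inf,v2:inf,v3:0,v4:inf,v5:inf,v6:inf,v7:19,v8:34
step 3: dist = v0:inf,v1:inf,v2:inf,v3:0,v4:39,v5:inf,v6:49,v7:19,v8:34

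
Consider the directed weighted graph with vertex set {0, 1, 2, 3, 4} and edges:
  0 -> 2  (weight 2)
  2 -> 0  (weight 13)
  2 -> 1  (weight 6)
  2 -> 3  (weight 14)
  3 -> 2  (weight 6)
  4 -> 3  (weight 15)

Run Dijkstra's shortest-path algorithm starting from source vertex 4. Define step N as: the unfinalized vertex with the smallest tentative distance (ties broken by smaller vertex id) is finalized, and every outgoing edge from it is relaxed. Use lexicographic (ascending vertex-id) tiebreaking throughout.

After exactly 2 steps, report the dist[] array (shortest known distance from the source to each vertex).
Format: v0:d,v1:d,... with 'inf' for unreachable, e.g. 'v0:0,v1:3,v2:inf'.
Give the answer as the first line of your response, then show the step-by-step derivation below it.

v0:inf,v1:inf,v2:21,v3:15,v4:0

step 1: dist = v0:inf,v1:inf,v2:inf,v3:15,v4:0
step 2: dist = v0:inf,v1:inf,v2:21,v3:15,v4:0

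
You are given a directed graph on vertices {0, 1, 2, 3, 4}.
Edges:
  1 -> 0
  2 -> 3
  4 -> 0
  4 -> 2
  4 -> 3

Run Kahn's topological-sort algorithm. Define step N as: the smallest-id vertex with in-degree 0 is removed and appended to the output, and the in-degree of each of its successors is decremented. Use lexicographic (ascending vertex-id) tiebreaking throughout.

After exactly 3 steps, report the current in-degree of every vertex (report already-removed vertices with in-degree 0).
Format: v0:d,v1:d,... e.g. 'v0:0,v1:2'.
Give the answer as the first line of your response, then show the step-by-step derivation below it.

v0:0,v1:0,v2:0,v3:1,v4:0

step 1: output 1; order=[1]; indeg=(1,0,1,2,0)
step 2: output 4; order=[1,4]; indeg=(0,0,0,1,0)
step 3: output 0; order=[1,4,0]; indeg=(0,0,0,1,0)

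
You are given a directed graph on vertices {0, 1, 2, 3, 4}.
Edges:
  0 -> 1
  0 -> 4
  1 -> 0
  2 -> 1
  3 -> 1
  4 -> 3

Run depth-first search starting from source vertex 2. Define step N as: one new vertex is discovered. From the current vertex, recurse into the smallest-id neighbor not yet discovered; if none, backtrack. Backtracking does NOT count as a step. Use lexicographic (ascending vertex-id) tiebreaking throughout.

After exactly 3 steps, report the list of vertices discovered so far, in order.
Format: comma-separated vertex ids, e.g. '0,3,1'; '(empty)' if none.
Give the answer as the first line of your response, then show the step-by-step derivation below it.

2,1,0

step 1: discover 2; path=2; order=2
step 2: discover 1; path=2>1; order=2,1
step 3: discover 0; path=2>1>0; order=2,1,0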